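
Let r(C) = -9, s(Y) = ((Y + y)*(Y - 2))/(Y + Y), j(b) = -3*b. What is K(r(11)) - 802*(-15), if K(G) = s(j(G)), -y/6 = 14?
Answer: 216065/18 ≈ 12004.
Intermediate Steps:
y = -84 (y = -6*14 = -84)
s(Y) = (-84 + Y)*(-2 + Y)/(2*Y) (s(Y) = ((Y - 84)*(Y - 2))/(Y + Y) = ((-84 + Y)*(-2 + Y))/((2*Y)) = ((-84 + Y)*(-2 + Y))*(1/(2*Y)) = (-84 + Y)*(-2 + Y)/(2*Y))
K(G) = -43 - 28/G - 3*G/2 (K(G) = -43 + (-3*G)/2 + 84/((-3*G)) = -43 - 3*G/2 + 84*(-1/(3*G)) = -43 - 3*G/2 - 28/G = -43 - 28/G - 3*G/2)
K(r(11)) - 802*(-15) = (-43 - 28/(-9) - 3/2*(-9)) - 802*(-15) = (-43 - 28*(-1/9) + 27/2) - 1*(-12030) = (-43 + 28/9 + 27/2) + 12030 = -475/18 + 12030 = 216065/18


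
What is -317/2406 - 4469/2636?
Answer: -5794013/3171108 ≈ -1.8271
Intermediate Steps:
-317/2406 - 4469/2636 = -5794013/3171108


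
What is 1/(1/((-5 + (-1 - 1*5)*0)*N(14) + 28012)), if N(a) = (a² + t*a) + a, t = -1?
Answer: 27032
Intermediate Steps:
N(a) = a² (N(a) = (a² - a) + a = a²)
1/(1/((-5 + (-1 - 1*5)*0)*N(14) + 28012)) = 1/(1/((-5 + (-1 - 1*5)*0)*14² + 28012)) = 1/(1/((-5 + (-1 - 5)*0)*196 + 28012)) = 1/(1/((-5 - 6*0)*196 + 28012)) = 1/(1/((-5 + 0)*196 + 28012)) = 1/(1/(-5*196 + 28012)) = 1/(1/(-980 + 28012)) = 1/(1/27032) = 27032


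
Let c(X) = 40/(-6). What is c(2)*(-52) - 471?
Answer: -373/3 ≈ -124.33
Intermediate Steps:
c(X) = -20/3 (c(X) = 40*(-⅙) = -20/3)
c(2)*(-52) - 471 = -20/3*(-52) - 471 = 1040/3 - 471 = -373/3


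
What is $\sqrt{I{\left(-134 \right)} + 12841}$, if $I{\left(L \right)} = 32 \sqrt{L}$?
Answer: $\sqrt{12841 + 32 i \sqrt{134}} \approx 113.33 + 1.634 i$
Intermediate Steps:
$\sqrt{I{\left(-134 \right)} + 12841} = \sqrt{32 \sqrt{-134} + 12841} = \sqrt{32 i \sqrt{134} + 12841} = \sqrt{12841 + 32 i \sqrt{134}}$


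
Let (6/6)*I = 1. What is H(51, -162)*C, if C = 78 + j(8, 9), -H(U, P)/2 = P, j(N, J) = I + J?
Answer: 28512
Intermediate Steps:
I = 1
j(N, J) = 1 + J
H(U, P) = -2*P
C = 88 (C = 78 + (1 + 9) = 78 + 10 = 88)
H(51, -162)*C = -2*(-162)*88 = 324*88 = 28512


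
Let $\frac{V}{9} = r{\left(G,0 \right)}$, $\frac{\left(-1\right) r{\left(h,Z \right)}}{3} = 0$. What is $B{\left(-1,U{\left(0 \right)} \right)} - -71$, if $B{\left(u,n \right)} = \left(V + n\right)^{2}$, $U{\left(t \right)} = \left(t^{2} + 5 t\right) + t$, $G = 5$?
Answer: $71$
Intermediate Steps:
$r{\left(h,Z \right)} = 0$ ($r{\left(h,Z \right)} = \left(-3\right) 0 = 0$)
$U{\left(t \right)} = t^{2} + 6 t$
$V = 0$ ($V = 9 \cdot 0 = 0$)
$B{\left(u,n \right)} = n^{2}$ ($B{\left(u,n \right)} = \left(0 + n\right)^{2} = n^{2}$)
$B{\left(-1,U{\left(0 \right)} \right)} - -71 = \left(0 \left(6 + 0\right)\right)^{2} - -71 = \left(0 \cdot 6\right)^{2} + 71 = 0^{2} + 71 = 0 + 71 = 71$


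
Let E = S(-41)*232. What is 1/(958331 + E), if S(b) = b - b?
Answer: 1/958331 ≈ 1.0435e-6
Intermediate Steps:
S(b) = 0
E = 0 (E = 0*232 = 0)
1/(958331 + E) = 1/(958331 + 0) = 1/958331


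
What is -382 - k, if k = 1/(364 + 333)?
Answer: -266255/697 ≈ -382.00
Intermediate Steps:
k = 1/697 ≈ 0.0014347
-382 - k = -382 - 1*1/697 = -382 - 1/697 = -266255/697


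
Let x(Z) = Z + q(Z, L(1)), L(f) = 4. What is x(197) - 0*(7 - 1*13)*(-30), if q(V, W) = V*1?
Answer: 394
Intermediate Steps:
q(V, W) = V
x(Z) = 2*Z (x(Z) = Z + Z = 2*Z)
x(197) - 0*(7 - 1*13)*(-30) = 2*197 - 0*(7 - 1*13)*(-30) = 394 - 0*(7 - 13)*(-30) = 394 - 0*(-6)*(-30) = 394 - 0*(-30) = 394 - 1*0 = 394 + 0 = 394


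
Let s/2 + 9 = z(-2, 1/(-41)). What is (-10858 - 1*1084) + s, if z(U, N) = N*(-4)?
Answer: -490352/41 ≈ -11960.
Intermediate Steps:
z(U, N) = -4*N
s = -730/41 (s = -18 + 2*(-4/(-41)) = -18 + 2*(-4*(-1/41)) = -18 + 2*(4/41) = -18 + 8/41 = -730/41 ≈ -17.805)
(-10858 - 1*1084) + s = (-10858 - 1*1084) - 730/41 = (-10858 - 1084) - 730/41 = -11942 - 730/41 = -490352/41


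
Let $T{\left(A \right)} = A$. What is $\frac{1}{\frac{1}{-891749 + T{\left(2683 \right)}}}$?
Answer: $-889066$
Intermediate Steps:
$\frac{1}{\frac{1}{-891749 + T{\left(2683 \right)}}} = \frac{1}{\frac{1}{-891749 + 2683}} = \frac{1}{\frac{1}{-889066}} = \frac{1}{- \frac{1}{889066}} = -889066$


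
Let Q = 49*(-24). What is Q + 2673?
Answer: 1497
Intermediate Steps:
Q = -1176
Q + 2673 = -1176 + 2673 = 1497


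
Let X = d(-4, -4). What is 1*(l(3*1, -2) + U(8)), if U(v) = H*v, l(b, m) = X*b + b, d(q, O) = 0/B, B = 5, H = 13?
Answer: 107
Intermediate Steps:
d(q, O) = 0 (d(q, O) = 0/5 = 0*(1/5) = 0)
X = 0
l(b, m) = b (l(b, m) = 0*b + b = 0 + b = b)
U(v) = 13*v
1*(l(3*1, -2) + U(8)) = 1*(3*1 + 13*8) = 1*(3 + 104) = 1*107 = 107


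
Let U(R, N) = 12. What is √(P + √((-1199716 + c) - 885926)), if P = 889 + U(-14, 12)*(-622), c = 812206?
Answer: √(-6575 + 2*I*√318359) ≈ 6.9331 + 81.382*I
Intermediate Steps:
P = -6575 (P = 889 + 12*(-622) = 889 - 7464 = -6575)
√(P + √((-1199716 + c) - 885926)) = √(-6575 + √((-1199716 + 812206) - 885926)) = √(-6575 + √(-387510 - 885926)) = √(-6575 + √(-1273436)) = √(-6575 + 2*I*√318359)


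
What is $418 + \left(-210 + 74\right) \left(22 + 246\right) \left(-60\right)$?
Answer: $2187298$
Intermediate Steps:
$418 + \left(-210 + 74\right) \left(22 + 246\right) \left(-60\right) = 418 + \left(-136\right) 268 \left(-60\right) = 418 - -2186880 = 418 + 2186880 = 2187298$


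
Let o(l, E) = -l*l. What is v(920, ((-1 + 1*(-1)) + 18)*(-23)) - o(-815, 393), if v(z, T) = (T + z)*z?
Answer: 1172065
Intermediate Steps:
o(l, E) = -l²
v(z, T) = z*(T + z)
v(920, ((-1 + 1*(-1)) + 18)*(-23)) - o(-815, 393) = 920*(((-1 + 1*(-1)) + 18)*(-23) + 920) - (-1)*(-815)² = 920*(((-1 - 1) + 18)*(-23) + 920) - (-1)*664225 = 920*((-2 + 18)*(-23) + 920) - 1*(-664225) = 920*(16*(-23) + 920) + 664225 = 920*(-368 + 920) + 664225 = 920*552 + 664225 = 507840 + 664225 = 1172065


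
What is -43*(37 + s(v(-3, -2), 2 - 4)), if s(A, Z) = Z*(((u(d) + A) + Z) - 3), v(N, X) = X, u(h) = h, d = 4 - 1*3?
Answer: -2107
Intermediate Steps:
d = 1 (d = 4 - 3 = 1)
s(A, Z) = Z*(-2 + A + Z) (s(A, Z) = Z*(((1 + A) + Z) - 3) = Z*((1 + A + Z) - 3) = Z*(-2 + A + Z))
-43*(37 + s(v(-3, -2), 2 - 4)) = -43*(37 + (2 - 4)*(-2 - 2 + (2 - 4))) = -43*(37 - 2*(-2 - 2 - 2)) = -43*(37 - 2*(-6)) = -43*(37 + 12) = -43*49 = -2107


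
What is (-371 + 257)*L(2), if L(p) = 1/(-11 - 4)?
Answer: 38/5 ≈ 7.6000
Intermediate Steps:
L(p) = -1/15 (L(p) = 1/(-15) = -1/15)
(-371 + 257)*L(2) = (-371 + 257)*(-1/15) = -114*(-1/15) = 38/5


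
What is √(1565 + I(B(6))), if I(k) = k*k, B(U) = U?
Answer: √1601 ≈ 40.013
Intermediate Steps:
I(k) = k²
√(1565 + I(B(6))) = √(1565 + 6²) = √(1565 + 36) = √1601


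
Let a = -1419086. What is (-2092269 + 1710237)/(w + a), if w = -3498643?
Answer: 127344/1639243 ≈ 0.077685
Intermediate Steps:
(-2092269 + 1710237)/(w + a) = (-2092269 + 1710237)/(-3498643 - 1419086) = -382032/(-4917729) = -382032*(-1/4917729) = 127344/1639243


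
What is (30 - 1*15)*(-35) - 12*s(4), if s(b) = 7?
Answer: -609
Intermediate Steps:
(30 - 1*15)*(-35) - 12*s(4) = (30 - 1*15)*(-35) - 12*7 = (30 - 15)*(-35) - 84 = 15*(-35) - 84 = -525 - 84 = -609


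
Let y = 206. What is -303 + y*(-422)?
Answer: -87235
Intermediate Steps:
-303 + y*(-422) = -303 + 206*(-422) = -303 - 86932 = -87235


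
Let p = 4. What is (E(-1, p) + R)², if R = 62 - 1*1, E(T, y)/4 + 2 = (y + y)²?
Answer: 95481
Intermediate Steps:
E(T, y) = -8 + 16*y² (E(T, y) = -8 + 4*(y + y)² = -8 + 4*(2*y)² = -8 + 4*(4*y²) = -8 + 16*y²)
R = 61 (R = 62 - 1 = 61)
(E(-1, p) + R)² = ((-8 + 16*4²) + 61)² = ((-8 + 16*16) + 61)² = ((-8 + 256) + 61)² = (248 + 61)² = 309² = 95481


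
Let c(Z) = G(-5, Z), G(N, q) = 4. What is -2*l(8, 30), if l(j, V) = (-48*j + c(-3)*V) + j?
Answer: 512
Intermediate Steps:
c(Z) = 4
l(j, V) = -47*j + 4*V (l(j, V) = (-48*j + 4*V) + j = -47*j + 4*V)
-2*l(8, 30) = -2*(-47*8 + 4*30) = -2*(-376 + 120) = -2*(-256) = 512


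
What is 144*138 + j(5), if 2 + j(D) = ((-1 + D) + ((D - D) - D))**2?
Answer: 19871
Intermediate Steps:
j(D) = -1 (j(D) = -2 + ((-1 + D) + ((D - D) - D))**2 = -2 + ((-1 + D) + (0 - D))**2 = -2 + ((-1 + D) - D)**2 = -2 + (-1)**2 = -2 + 1 = -1)
144*138 + j(5) = 144*138 - 1 = 19872 - 1 = 19871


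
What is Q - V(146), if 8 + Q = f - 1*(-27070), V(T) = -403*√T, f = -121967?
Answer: -94905 + 403*√146 ≈ -90036.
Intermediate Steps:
Q = -94905 (Q = -8 + (-121967 - 1*(-27070)) = -8 + (-121967 + 27070) = -8 - 94897 = -94905)
Q - V(146) = -94905 - (-403)*√146 = -94905 + 403*√146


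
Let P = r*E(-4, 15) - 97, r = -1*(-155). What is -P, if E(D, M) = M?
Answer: -2228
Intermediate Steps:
r = 155
P = 2228 (P = 155*15 - 97 = 2325 - 97 = 2228)
-P = -1*2228 = -2228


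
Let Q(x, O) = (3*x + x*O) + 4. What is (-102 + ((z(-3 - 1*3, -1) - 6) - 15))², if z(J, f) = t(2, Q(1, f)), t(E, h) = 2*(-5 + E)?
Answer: 16641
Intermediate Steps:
Q(x, O) = 4 + 3*x + O*x (Q(x, O) = (3*x + O*x) + 4 = 4 + 3*x + O*x)
t(E, h) = -10 + 2*E
z(J, f) = -6 (z(J, f) = -10 + 2*2 = -10 + 4 = -6)
(-102 + ((z(-3 - 1*3, -1) - 6) - 15))² = (-102 + ((-6 - 6) - 15))² = (-102 + (-12 - 15))² = (-102 - 27)² = (-129)² = 16641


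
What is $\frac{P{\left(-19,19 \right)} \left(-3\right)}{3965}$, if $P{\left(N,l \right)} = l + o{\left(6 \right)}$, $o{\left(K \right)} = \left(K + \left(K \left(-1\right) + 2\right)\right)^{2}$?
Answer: $- \frac{69}{3965} \approx -0.017402$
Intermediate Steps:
$o{\left(K \right)} = 4$ ($o{\left(K \right)} = \left(K - \left(-2 + K\right)\right)^{2} = 2^{2} = 4$)
$P{\left(N,l \right)} = 4 + l$ ($P{\left(N,l \right)} = l + 4 = 4 + l$)
$\frac{P{\left(-19,19 \right)} \left(-3\right)}{3965} = \frac{\left(4 + 19\right) \left(-3\right)}{3965} = 23 \left(-3\right) \frac{1}{3965} = \left(-69\right) \frac{1}{3965} = - \frac{69}{3965}$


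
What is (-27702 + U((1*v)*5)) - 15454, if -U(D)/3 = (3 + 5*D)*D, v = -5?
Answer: -52306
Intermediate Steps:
U(D) = -3*D*(3 + 5*D) (U(D) = -3*(3 + 5*D)*D = -3*D*(3 + 5*D))
(-27702 + U((1*v)*5)) - 15454 = (-27702 - 3*(1*(-5))*5*(3 + 5*((1*(-5))*5))) - 15454 = (-27702 - 3*(-5*5)*(3 + 5*(-5*5))) - 15454 = (-27702 - 3*(-25)*(3 + 5*(-25))) - 15454 = (-27702 - 3*(-25)*(3 - 125)) - 15454 = (-27702 - 3*(-25)*(-122)) - 15454 = (-27702 - 9150) - 15454 = -36852 - 15454 = -52306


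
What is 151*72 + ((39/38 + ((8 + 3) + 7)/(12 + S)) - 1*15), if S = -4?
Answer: 825381/76 ≈ 10860.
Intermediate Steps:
151*72 + ((39/38 + ((8 + 3) + 7)/(12 + S)) - 1*15) = 151*72 + ((39/38 + ((8 + 3) + 7)/(12 - 4)) - 1*15) = 10872 + ((39*(1/38) + (11 + 7)/8) - 15) = 10872 + ((39/38 + 18*(⅛)) - 15) = 10872 + ((39/38 + 9/4) - 15) = 10872 + (249/76 - 15) = 10872 - 891/76 = 825381/76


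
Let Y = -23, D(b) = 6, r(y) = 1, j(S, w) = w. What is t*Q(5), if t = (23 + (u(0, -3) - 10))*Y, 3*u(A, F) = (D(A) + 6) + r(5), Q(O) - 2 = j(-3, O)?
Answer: -8372/3 ≈ -2790.7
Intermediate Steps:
Q(O) = 2 + O
u(A, F) = 13/3 (u(A, F) = ((6 + 6) + 1)/3 = (12 + 1)/3 = (⅓)*13 = 13/3)
t = -1196/3 (t = (23 + (13/3 - 10))*(-23) = (23 - 17/3)*(-23) = (52/3)*(-23) = -1196/3 ≈ -398.67)
t*Q(5) = -1196*(2 + 5)/3 = -1196/3*7 = -8372/3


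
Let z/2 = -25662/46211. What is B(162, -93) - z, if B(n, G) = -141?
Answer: -6464427/46211 ≈ -139.89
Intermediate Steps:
z = -51324/46211 (z = 2*(-25662/46211) = -51324/46211 ≈ -1.1106)
B(162, -93) - z = -141 - 1*(-51324/46211) = -141 + 51324/46211 = -6464427/46211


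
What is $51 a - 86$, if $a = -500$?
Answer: $-25586$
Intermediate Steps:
$51 a - 86 = 51 \left(-500\right) - 86 = -25500 - 86 = -25586$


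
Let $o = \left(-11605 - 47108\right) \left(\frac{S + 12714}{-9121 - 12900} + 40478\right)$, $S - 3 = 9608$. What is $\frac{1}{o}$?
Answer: $- \frac{1159}{2754392811651} \approx -4.2078 \cdot 10^{-10}$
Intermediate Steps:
$S = 9611$ ($S = 3 + 9608 = 9611$)
$o = - \frac{2754392811651}{1159}$ ($o = \left(-11605 - 47108\right) \left(\frac{9611 + 12714}{-9121 - 12900} + 40478\right) = - 58713 \left(\frac{22325}{-22021} + 40478\right) = - 58713 \left(22325 \left(- \frac{1}{22021}\right) + 40478\right) = - 58713 \left(- \frac{1175}{1159} + 40478\right) = \left(-58713\right) \frac{46912827}{1159} = - \frac{2754392811651}{1159} \approx -2.3765 \cdot 10^{9}$)
$\frac{1}{o} = \frac{1}{- \frac{2754392811651}{1159}} = - \frac{1159}{2754392811651}$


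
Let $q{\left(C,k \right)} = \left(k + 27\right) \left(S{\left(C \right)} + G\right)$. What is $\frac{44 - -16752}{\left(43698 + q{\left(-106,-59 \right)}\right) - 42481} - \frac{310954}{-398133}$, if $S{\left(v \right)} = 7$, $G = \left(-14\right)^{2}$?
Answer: $- \frac{5045515702}{2101744107} \approx -2.4006$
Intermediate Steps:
$G = 196$
$q{\left(C,k \right)} = 5481 + 203 k$ ($q{\left(C,k \right)} = \left(k + 27\right) \left(7 + 196\right) = \left(27 + k\right) 203 = 5481 + 203 k$)
$\frac{44 - -16752}{\left(43698 + q{\left(-106,-59 \right)}\right) - 42481} - \frac{310954}{-398133} = \frac{44 - -16752}{\left(43698 + \left(5481 + 203 \left(-59\right)\right)\right) - 42481} - \frac{310954}{-398133} = \frac{44 + 16752}{\left(43698 + \left(5481 - 11977\right)\right) - 42481} - - \frac{310954}{398133} = \frac{16796}{\left(43698 - 6496\right) - 42481} + \frac{310954}{398133} = \frac{16796}{37202 - 42481} + \frac{310954}{398133} = \frac{16796}{-5279} + \frac{310954}{398133} = 16796 \left(- \frac{1}{5279}\right) + \frac{310954}{398133} = - \frac{16796}{5279} + \frac{310954}{398133} = - \frac{5045515702}{2101744107}$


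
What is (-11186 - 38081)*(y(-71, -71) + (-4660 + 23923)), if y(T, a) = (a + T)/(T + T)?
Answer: -949079488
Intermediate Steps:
y(T, a) = (T + a)/(2*T) (y(T, a) = (T + a)/((2*T)) = (T + a)*(1/(2*T)) = (T + a)/(2*T))
(-11186 - 38081)*(y(-71, -71) + (-4660 + 23923)) = (-11186 - 38081)*((½)*(-71 - 71)/(-71) + (-4660 + 23923)) = -49267*((½)*(-1/71)*(-142) + 19263) = -49267*(1 + 19263) = -49267*19264 = -949079488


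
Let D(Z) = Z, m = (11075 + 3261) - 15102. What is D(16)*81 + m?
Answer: 530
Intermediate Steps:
m = -766 (m = 14336 - 15102 = -766)
D(16)*81 + m = 16*81 - 766 = 1296 - 766 = 530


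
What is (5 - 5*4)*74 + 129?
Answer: -981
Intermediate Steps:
(5 - 5*4)*74 + 129 = (5 - 20)*74 + 129 = -15*74 + 129 = -1110 + 129 = -981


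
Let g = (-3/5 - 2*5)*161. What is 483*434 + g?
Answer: 1039577/5 ≈ 2.0792e+5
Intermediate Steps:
g = -8533/5 (g = (-3*⅕ - 10)*161 = (-⅗ - 10)*161 = -53/5*161 = -8533/5 ≈ -1706.6)
483*434 + g = 483*434 - 8533/5 = 209622 - 8533/5 = 1039577/5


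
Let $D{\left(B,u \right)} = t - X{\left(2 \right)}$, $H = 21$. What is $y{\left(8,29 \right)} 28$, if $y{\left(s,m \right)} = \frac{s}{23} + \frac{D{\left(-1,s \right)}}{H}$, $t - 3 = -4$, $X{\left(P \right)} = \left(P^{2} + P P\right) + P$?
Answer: $- \frac{340}{69} \approx -4.9275$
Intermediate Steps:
$X{\left(P \right)} = P + 2 P^{2}$ ($X{\left(P \right)} = \left(P^{2} + P^{2}\right) + P = 2 P^{2} + P = P + 2 P^{2}$)
$t = -1$ ($t = 3 - 4 = -1$)
$D{\left(B,u \right)} = -11$ ($D{\left(B,u \right)} = -1 - 2 \left(1 + 2 \cdot 2\right) = -1 - 2 \left(1 + 4\right) = -1 - 2 \cdot 5 = -1 - 10 = -11$)
$y{\left(s,m \right)} = - \frac{11}{21} + \frac{s}{23}$ ($y{\left(s,m \right)} = \frac{s}{23} - \frac{11}{21} = - \frac{11}{21} + \frac{s}{23}$)
$y{\left(8,29 \right)} 28 = \left(- \frac{11}{21} + \frac{1}{23} \cdot 8\right) 28 = \left(- \frac{11}{21} + \frac{8}{23}\right) 28 = \left(- \frac{85}{483}\right) 28 = - \frac{340}{69}$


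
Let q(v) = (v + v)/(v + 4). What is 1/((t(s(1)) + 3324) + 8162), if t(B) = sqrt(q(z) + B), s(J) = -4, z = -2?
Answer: 5743/65964101 - I*sqrt(6)/131928202 ≈ 8.7062e-5 - 1.8567e-8*I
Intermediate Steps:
q(v) = 2*v/(4 + v) (q(v) = (2*v)/(4 + v) = 2*v/(4 + v))
t(B) = sqrt(-2 + B) (t(B) = sqrt(2*(-2)/(4 - 2) + B) = sqrt(2*(-2)/2 + B) = sqrt(2*(-2)*(1/2) + B) = sqrt(-2 + B))
1/((t(s(1)) + 3324) + 8162) = 1/((sqrt(-2 - 4) + 3324) + 8162) = 1/((sqrt(-6) + 3324) + 8162) = 1/((I*sqrt(6) + 3324) + 8162) = 1/((3324 + I*sqrt(6)) + 8162) = 1/(11486 + I*sqrt(6))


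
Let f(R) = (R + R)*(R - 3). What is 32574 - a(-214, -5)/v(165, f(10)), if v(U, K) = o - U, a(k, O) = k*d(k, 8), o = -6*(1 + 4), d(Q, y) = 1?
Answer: 6351716/195 ≈ 32573.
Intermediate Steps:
f(R) = 2*R*(-3 + R) (f(R) = (2*R)*(-3 + R) = 2*R*(-3 + R))
o = -30 (o = -6*5 = -30)
a(k, O) = k (a(k, O) = k*1 = k)
v(U, K) = -30 - U
32574 - a(-214, -5)/v(165, f(10)) = 32574 - (-214)/(-30 - 1*165) = 32574 - (-214)/(-30 - 165) = 32574 - (-214)/(-195) = 32574 - (-214)*(-1)/195 = 32574 - 1*214/195 = 32574 - 214/195 = 6351716/195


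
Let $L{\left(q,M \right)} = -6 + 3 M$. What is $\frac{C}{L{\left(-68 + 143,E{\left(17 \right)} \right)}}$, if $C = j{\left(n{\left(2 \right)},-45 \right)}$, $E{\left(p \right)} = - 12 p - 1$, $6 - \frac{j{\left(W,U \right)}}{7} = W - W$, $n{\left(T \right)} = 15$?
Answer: $- \frac{14}{207} \approx -0.067633$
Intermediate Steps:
$j{\left(W,U \right)} = 42$ ($j{\left(W,U \right)} = 42 - 7 \left(W - W\right) = 42 - 0 = 42 + 0 = 42$)
$E{\left(p \right)} = -1 - 12 p$
$C = 42$
$\frac{C}{L{\left(-68 + 143,E{\left(17 \right)} \right)}} = \frac{42}{-6 + 3 \left(-1 - 204\right)} = \frac{42}{-6 + 3 \left(-205\right)} = \frac{42}{-6 - 615} = \frac{42}{-621} = 42 \left(- \frac{1}{621}\right) = - \frac{14}{207}$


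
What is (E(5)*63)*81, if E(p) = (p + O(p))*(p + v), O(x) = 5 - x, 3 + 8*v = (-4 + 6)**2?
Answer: 1046115/8 ≈ 1.3076e+5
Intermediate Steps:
v = 1/8 (v = -3/8 + (-4 + 6)**2/8 = -3/8 + (1/8)*2**2 = -3/8 + (1/8)*4 = -3/8 + 1/2 = 1/8 ≈ 0.12500)
E(p) = 5/8 + 5*p (E(p) = (p + (5 - p))*(p + 1/8) = 5*(1/8 + p) = 5/8 + 5*p)
(E(5)*63)*81 = ((5/8 + 5*5)*63)*81 = ((5/8 + 25)*63)*81 = ((205/8)*63)*81 = (12915/8)*81 = 1046115/8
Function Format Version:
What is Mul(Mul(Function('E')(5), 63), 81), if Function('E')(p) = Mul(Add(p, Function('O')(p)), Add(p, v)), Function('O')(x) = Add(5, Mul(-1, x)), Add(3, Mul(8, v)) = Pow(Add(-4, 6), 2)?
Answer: Rational(1046115, 8) ≈ 1.3076e+5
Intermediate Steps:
v = Rational(1, 8) (v = Add(Rational(-3, 8), Mul(Rational(1, 8), Pow(Add(-4, 6), 2))) = Add(Rational(-3, 8), Mul(Rational(1, 8), Pow(2, 2))) = Add(Rational(-3, 8), Mul(Rational(1, 8), 4)) = Add(Rational(-3, 8), Rational(1, 2)) = Rational(1, 8) ≈ 0.12500)
Function('E')(p) = Add(Rational(5, 8), Mul(5, p)) (Function('E')(p) = Mul(Add(p, Add(5, Mul(-1, p))), Add(p, Rational(1, 8))) = Mul(5, Add(Rational(1, 8), p)) = Add(Rational(5, 8), Mul(5, p)))
Mul(Mul(Function('E')(5), 63), 81) = Mul(Mul(Add(Rational(5, 8), Mul(5, 5)), 63), 81) = Mul(Mul(Add(Rational(5, 8), 25), 63), 81) = Mul(Mul(Rational(205, 8), 63), 81) = Mul(Rational(12915, 8), 81) = Rational(1046115, 8)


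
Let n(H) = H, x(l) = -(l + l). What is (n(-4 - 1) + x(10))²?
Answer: 625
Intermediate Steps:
x(l) = -2*l
(n(-4 - 1) + x(10))² = ((-4 - 1) - 2*10)² = (-5 - 20)² = (-25)² = 625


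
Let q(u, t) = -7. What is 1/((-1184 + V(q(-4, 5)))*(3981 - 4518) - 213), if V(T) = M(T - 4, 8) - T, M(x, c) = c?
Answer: 1/627540 ≈ 1.5935e-6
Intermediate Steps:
V(T) = 8 - T
1/((-1184 + V(q(-4, 5)))*(3981 - 4518) - 213) = 1/((-1184 + (8 - 1*(-7)))*(3981 - 4518) - 213) = 1/((-1184 + (8 + 7))*(-537) - 213) = 1/((-1184 + 15)*(-537) - 213) = 1/(-1169*(-537) - 213) = 1/(627753 - 213) = 1/627540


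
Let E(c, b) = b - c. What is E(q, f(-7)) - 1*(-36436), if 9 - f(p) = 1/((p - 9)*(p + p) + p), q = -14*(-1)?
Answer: 7905526/217 ≈ 36431.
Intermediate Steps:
q = 14
f(p) = 9 - 1/(p + 2*p*(-9 + p)) (f(p) = 9 - 1/((p - 9)*(p + p) + p) = 9 - 1/((-9 + p)*(2*p) + p) = 9 - 1/(2*p*(-9 + p) + p) = 9 - 1/(p + 2*p*(-9 + p)))
E(q, f(-7)) - 1*(-36436) = ((-1 - 153*(-7) + 18*(-7)²)/((-7)*(-17 + 2*(-7))) - 1*14) - 1*(-36436) = (-(-1 + 1071 + 18*49)/(7*(-17 - 14)) - 14) + 36436 = (-⅐*(-1 + 1071 + 882)/(-31) - 14) + 36436 = (-⅐*(-1/31)*1952 - 14) + 36436 = (1952/217 - 14) + 36436 = -1086/217 + 36436 = 7905526/217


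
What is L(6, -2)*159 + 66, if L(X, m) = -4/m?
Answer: 384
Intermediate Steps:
L(6, -2)*159 + 66 = -4/(-2)*159 + 66 = -4*(-½)*159 + 66 = 2*159 + 66 = 318 + 66 = 384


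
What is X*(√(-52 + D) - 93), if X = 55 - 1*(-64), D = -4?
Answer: -11067 + 238*I*√14 ≈ -11067.0 + 890.51*I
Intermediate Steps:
X = 119 (X = 55 + 64 = 119)
X*(√(-52 + D) - 93) = 119*(√(-52 - 4) - 93) = 119*(√(-56) - 93) = 119*(2*I*√14 - 93) = 119*(-93 + 2*I*√14) = -11067 + 238*I*√14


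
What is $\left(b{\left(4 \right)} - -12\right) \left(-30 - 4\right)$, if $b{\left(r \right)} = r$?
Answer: $-544$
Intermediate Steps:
$\left(b{\left(4 \right)} - -12\right) \left(-30 - 4\right) = \left(4 - -12\right) \left(-30 - 4\right) = \left(4 + \left(15 - 3\right)\right) \left(-34\right) = \left(4 + 12\right) \left(-34\right) = 16 \left(-34\right) = -544$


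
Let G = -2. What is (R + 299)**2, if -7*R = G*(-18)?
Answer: 4231249/49 ≈ 86352.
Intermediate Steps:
R = -36/7 (R = -(-2)*(-18)/7 = -1/7*36 = -36/7 ≈ -5.1429)
(R + 299)**2 = (-36/7 + 299)**2 = (2057/7)**2 = 4231249/49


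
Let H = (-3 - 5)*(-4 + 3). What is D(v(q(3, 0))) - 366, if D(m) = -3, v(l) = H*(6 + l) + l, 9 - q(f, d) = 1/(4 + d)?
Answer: -369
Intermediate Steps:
H = 8 (H = -8*(-1) = 8)
q(f, d) = 9 - 1/(4 + d)
v(l) = 48 + 9*l (v(l) = 8*(6 + l) + l = (48 + 8*l) + l = 48 + 9*l)
D(v(q(3, 0))) - 366 = -3 - 366 = -369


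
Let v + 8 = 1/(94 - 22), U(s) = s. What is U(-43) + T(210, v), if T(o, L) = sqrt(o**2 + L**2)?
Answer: -43 + 5*sqrt(9157801)/72 ≈ 167.15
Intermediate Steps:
v = -575/72 (v = -8 + 1/(94 - 22) = -8 + 1/72 = -575/72 ≈ -7.9861)
T(o, L) = sqrt(L**2 + o**2)
U(-43) + T(210, v) = -43 + sqrt((-575/72)**2 + 210**2) = -43 + sqrt(330625/5184 + 44100) = -43 + sqrt(228945025/5184) = -43 + 5*sqrt(9157801)/72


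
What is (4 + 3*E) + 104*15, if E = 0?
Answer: 1564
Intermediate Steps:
(4 + 3*E) + 104*15 = (4 + 3*0) + 104*15 = (4 + 0) + 1560 = 4 + 1560 = 1564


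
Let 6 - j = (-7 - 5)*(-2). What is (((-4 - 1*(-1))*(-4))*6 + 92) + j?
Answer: 146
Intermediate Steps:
j = -18 (j = 6 - (-7 - 5)*(-2) = 6 - (-12)*(-2) = 6 - 1*24 = 6 - 24 = -18)
(((-4 - 1*(-1))*(-4))*6 + 92) + j = (((-4 - 1*(-1))*(-4))*6 + 92) - 18 = (((-4 + 1)*(-4))*6 + 92) - 18 = (-3*(-4)*6 + 92) - 18 = (12*6 + 92) - 18 = (72 + 92) - 18 = 164 - 18 = 146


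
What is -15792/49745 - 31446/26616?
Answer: -330766857/220668820 ≈ -1.4989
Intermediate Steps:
-15792/49745 - 31446/26616 = -15792*1/49745 - 31446*1/26616 = -15792/49745 - 5241/4436 = -330766857/220668820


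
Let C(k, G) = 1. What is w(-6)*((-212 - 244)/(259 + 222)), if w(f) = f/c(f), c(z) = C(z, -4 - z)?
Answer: 2736/481 ≈ 5.6881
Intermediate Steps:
c(z) = 1
w(f) = f (w(f) = f/1 = f*1 = f)
w(-6)*((-212 - 244)/(259 + 222)) = -6*(-212 - 244)/(259 + 222) = -(-2736)/481 = -6*(-456/481) = 2736/481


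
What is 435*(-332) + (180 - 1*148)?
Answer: -144388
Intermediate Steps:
435*(-332) + (180 - 1*148) = -144420 + (180 - 148) = -144420 + 32 = -144388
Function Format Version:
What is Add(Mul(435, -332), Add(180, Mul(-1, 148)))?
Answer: -144388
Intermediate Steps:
Add(Mul(435, -332), Add(180, Mul(-1, 148))) = Add(-144420, Add(180, -148)) = Add(-144420, 32) = -144388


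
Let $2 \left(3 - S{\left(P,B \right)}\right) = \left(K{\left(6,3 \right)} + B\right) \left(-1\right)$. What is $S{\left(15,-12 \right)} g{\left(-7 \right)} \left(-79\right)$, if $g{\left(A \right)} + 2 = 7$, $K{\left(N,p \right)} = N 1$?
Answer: $0$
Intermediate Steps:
$K{\left(N,p \right)} = N$
$g{\left(A \right)} = 5$ ($g{\left(A \right)} = -2 + 7 = 5$)
$S{\left(P,B \right)} = 6 + \frac{B}{2}$ ($S{\left(P,B \right)} = 3 - \frac{\left(6 + B\right) \left(-1\right)}{2} = 3 - \frac{-6 - B}{2} = 3 + \left(3 + \frac{B}{2}\right) = 6 + \frac{B}{2}$)
$S{\left(15,-12 \right)} g{\left(-7 \right)} \left(-79\right) = \left(6 + \frac{1}{2} \left(-12\right)\right) 5 \left(-79\right) = \left(6 - 6\right) 5 \left(-79\right) = 0 \cdot 5 \left(-79\right) = 0 \left(-79\right) = 0$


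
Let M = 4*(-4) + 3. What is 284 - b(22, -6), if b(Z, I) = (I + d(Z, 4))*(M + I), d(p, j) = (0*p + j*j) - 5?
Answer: 379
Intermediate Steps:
M = -13 (M = -16 + 3 = -13)
d(p, j) = -5 + j**2 (d(p, j) = (0 + j**2) - 5 = j**2 - 5 = -5 + j**2)
b(Z, I) = (-13 + I)*(11 + I) (b(Z, I) = (I + (-5 + 4**2))*(-13 + I) = (I + (-5 + 16))*(-13 + I) = (I + 11)*(-13 + I) = (11 + I)*(-13 + I) = (-13 + I)*(11 + I))
284 - b(22, -6) = 284 - (-143 + (-6)**2 - 2*(-6)) = 284 - (-143 + 36 + 12) = 284 - 1*(-95) = 284 + 95 = 379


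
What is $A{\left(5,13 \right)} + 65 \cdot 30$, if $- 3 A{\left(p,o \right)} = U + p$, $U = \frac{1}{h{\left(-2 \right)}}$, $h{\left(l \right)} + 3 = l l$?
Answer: $1948$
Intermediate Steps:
$h{\left(l \right)} = -3 + l^{2}$ ($h{\left(l \right)} = -3 + l l = -3 + l^{2}$)
$U = 1$ ($U = \frac{1}{-3 + \left(-2\right)^{2}} = \frac{1}{-3 + 4} = 1^{-1} = 1$)
$A{\left(p,o \right)} = - \frac{1}{3} - \frac{p}{3}$ ($A{\left(p,o \right)} = - \frac{1 + p}{3} = - \frac{1}{3} - \frac{p}{3}$)
$A{\left(5,13 \right)} + 65 \cdot 30 = \left(- \frac{1}{3} - \frac{5}{3}\right) + 65 \cdot 30 = \left(- \frac{1}{3} - \frac{5}{3}\right) + 1950 = -2 + 1950 = 1948$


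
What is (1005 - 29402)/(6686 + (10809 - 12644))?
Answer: -28397/4851 ≈ -5.8538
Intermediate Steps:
(1005 - 29402)/(6686 + (10809 - 12644)) = -28397/(6686 - 1835) = -28397/4851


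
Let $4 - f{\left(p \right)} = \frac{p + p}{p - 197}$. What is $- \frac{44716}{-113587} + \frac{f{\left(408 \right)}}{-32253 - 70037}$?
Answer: $\frac{482555371802}{1225784901265} \approx 0.39367$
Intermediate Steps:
$f{\left(p \right)} = 4 - \frac{2 p}{-197 + p}$ ($f{\left(p \right)} = 4 - \frac{p + p}{p - 197} = 4 - \frac{2 p}{-197 + p}$)
$- \frac{44716}{-113587} + \frac{f{\left(408 \right)}}{-32253 - 70037} = - \frac{44716}{-113587} + \frac{2 \frac{1}{-197 + 408} \left(-394 + 408\right)}{-32253 - 70037} = \left(-44716\right) \left(- \frac{1}{113587}\right) + \frac{2 \cdot \frac{1}{211} \cdot 14}{-32253 - 70037} = \frac{44716}{113587} + \frac{2 \cdot \frac{1}{211} \cdot 14}{-102290} = \frac{44716}{113587} + \frac{28}{211} \left(- \frac{1}{102290}\right) = \frac{44716}{113587} - \frac{14}{10791595} = \frac{482555371802}{1225784901265}$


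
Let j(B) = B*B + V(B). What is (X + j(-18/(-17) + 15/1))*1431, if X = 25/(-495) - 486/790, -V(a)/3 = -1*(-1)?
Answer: 456811652658/1255705 ≈ 3.6379e+5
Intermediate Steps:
V(a) = -3 (V(a) = -(-3)*(-1) = -3*1 = -3)
X = -26032/39105 (X = 25*(-1/495) - 486*1/790 = -5/99 - 243/395 = -26032/39105 ≈ -0.66570)
j(B) = -3 + B² (j(B) = B*B - 3 = B² - 3 = -3 + B²)
(X + j(-18/(-17) + 15/1))*1431 = (-26032/39105 + (-3 + (-18/(-17) + 15/1)²))*1431 = (-26032/39105 + (-3 + (-18*(-1/17) + 15*1)²))*1431 = (-26032/39105 + (-3 + (18/17 + 15)²))*1431 = (-26032/39105 + (-3 + (273/17)²))*1431 = (-26032/39105 + (-3 + 74529/289))*1431 = (-26032/39105 + 73662/289)*1431 = (2873029262/11301345)*1431 = 456811652658/1255705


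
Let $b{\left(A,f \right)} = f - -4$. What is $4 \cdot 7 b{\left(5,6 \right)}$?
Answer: $280$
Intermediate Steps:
$b{\left(A,f \right)} = 4 + f$ ($b{\left(A,f \right)} = f + 4 = 4 + f$)
$4 \cdot 7 b{\left(5,6 \right)} = 4 \cdot 7 \left(4 + 6\right) = 28 \cdot 10 = 280$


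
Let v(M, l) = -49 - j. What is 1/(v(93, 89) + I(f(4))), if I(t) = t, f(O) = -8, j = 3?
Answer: -1/60 ≈ -0.016667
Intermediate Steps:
v(M, l) = -52 (v(M, l) = -49 - 1*3 = -49 - 3 = -52)
1/(v(93, 89) + I(f(4))) = 1/(-52 - 8) = 1/(-60) = -1/60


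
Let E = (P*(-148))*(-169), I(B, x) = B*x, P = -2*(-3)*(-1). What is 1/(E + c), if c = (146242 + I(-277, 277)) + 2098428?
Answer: 1/2017869 ≈ 4.9557e-7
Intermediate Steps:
P = -6 (P = 6*(-1) = -6)
E = -150072 (E = -6*(-148)*(-169) = 888*(-169) = -150072)
c = 2167941 (c = (146242 - 277*277) + 2098428 = (146242 - 76729) + 2098428 = 69513 + 2098428 = 2167941)
1/(E + c) = 1/(-150072 + 2167941) = 1/2017869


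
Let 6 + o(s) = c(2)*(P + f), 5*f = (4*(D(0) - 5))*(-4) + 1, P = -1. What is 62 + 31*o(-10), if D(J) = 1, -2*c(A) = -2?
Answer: 248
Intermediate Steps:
c(A) = 1 (c(A) = -1/2*(-2) = 1)
f = 13 (f = ((4*(1 - 5))*(-4) + 1)/5 = ((4*(-4))*(-4) + 1)/5 = (-16*(-4) + 1)/5 = (64 + 1)/5 = (1/5)*65 = 13)
o(s) = 6 (o(s) = -6 + 1*(-1 + 13) = -6 + 1*12 = -6 + 12 = 6)
62 + 31*o(-10) = 62 + 31*6 = 62 + 186 = 248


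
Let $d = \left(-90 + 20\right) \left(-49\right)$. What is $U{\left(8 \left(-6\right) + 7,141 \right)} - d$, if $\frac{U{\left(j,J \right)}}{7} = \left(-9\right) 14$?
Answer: $-4312$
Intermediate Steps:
$d = 3430$ ($d = \left(-70\right) \left(-49\right) = 3430$)
$U{\left(j,J \right)} = -882$ ($U{\left(j,J \right)} = 7 \left(\left(-9\right) 14\right) = 7 \left(-126\right) = -882$)
$U{\left(8 \left(-6\right) + 7,141 \right)} - d = -882 - 3430 = -4312$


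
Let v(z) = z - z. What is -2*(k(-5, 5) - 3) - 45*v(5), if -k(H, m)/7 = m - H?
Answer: 146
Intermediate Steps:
v(z) = 0
k(H, m) = -7*m + 7*H (k(H, m) = -7*(m - H) = -7*m + 7*H)
-2*(k(-5, 5) - 3) - 45*v(5) = -2*((-7*5 + 7*(-5)) - 3) - 45*0 = -2*((-35 - 35) - 3) + 0 = -2*(-70 - 3) + 0 = -2*(-73) + 0 = 146 + 0 = 146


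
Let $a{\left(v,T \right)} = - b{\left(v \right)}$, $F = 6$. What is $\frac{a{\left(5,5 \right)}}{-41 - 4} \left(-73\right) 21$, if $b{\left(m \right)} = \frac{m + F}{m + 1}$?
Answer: $- \frac{5621}{90} \approx -62.456$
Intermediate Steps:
$b{\left(m \right)} = \frac{6 + m}{1 + m}$ ($b{\left(m \right)} = \frac{m + 6}{m + 1} = \frac{6 + m}{1 + m}$)
$a{\left(v,T \right)} = - \frac{6 + v}{1 + v}$
$\frac{a{\left(5,5 \right)}}{-41 - 4} \left(-73\right) 21 = \frac{\frac{1}{1 + 5} \left(-6 - 5\right)}{-41 - 4} \left(-73\right) 21 = \frac{\frac{1}{6} \left(-6 - 5\right)}{-41 - 4} \left(-73\right) 21 = \frac{\frac{1}{6} \left(-11\right)}{-45} \left(-73\right) 21 = \left(- \frac{11}{6}\right) \left(- \frac{1}{45}\right) \left(-73\right) 21 = \frac{11}{270} \left(-73\right) 21 = \left(- \frac{803}{270}\right) 21 = - \frac{5621}{90}$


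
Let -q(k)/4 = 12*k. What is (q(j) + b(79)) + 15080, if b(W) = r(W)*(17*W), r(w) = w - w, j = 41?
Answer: 13112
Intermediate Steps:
r(w) = 0
b(W) = 0 (b(W) = 0*(17*W) = 0)
q(k) = -48*k
(q(j) + b(79)) + 15080 = (-48*41 + 0) + 15080 = (-1968 + 0) + 15080 = -1968 + 15080 = 13112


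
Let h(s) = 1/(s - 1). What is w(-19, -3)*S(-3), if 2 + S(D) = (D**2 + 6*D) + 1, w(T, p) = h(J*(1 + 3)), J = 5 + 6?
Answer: -10/43 ≈ -0.23256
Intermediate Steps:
J = 11
h(s) = 1/(-1 + s)
w(T, p) = 1/43 (w(T, p) = 1/(-1 + 11*(1 + 3)) = 1/(-1 + 11*4) = 1/(-1 + 44) = 1/43)
S(D) = -1 + D**2 + 6*D (S(D) = -2 + ((D**2 + 6*D) + 1) = -2 + (1 + D**2 + 6*D) = -1 + D**2 + 6*D)
w(-19, -3)*S(-3) = (-1 + (-3)**2 + 6*(-3))/43 = (-1 + 9 - 18)/43 = (1/43)*(-10) = -10/43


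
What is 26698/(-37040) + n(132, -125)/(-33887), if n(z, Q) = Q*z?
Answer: -146777563/627587240 ≈ -0.23388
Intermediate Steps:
26698/(-37040) + n(132, -125)/(-33887) = 26698/(-37040) - 125*132/(-33887) = 26698*(-1/37040) - 16500*(-1/33887) = -13349/18520 + 16500/33887 = -146777563/627587240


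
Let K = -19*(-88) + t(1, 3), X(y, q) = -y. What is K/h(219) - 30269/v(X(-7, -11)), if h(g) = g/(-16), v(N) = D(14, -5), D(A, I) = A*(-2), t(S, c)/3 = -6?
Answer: 5887919/6132 ≈ 960.20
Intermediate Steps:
t(S, c) = -18 (t(S, c) = 3*(-6) = -18)
D(A, I) = -2*A
v(N) = -28 (v(N) = -2*14 = -28)
h(g) = -g/16 (h(g) = g*(-1/16) = -g/16)
K = 1654 (K = -19*(-88) - 18 = 1672 - 18 = 1654)
K/h(219) - 30269/v(X(-7, -11)) = 1654/((-1/16*219)) - 30269/(-28) = 1654/(-219/16) - 30269*(-1/28) = 1654*(-16/219) + 30269/28 = -26464/219 + 30269/28 = 5887919/6132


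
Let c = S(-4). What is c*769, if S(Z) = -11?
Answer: -8459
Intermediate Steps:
c = -11
c*769 = -11*769 = -8459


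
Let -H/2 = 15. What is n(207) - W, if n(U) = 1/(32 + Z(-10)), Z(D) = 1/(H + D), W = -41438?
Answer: 52999242/1279 ≈ 41438.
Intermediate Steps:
H = -30 (H = -2*15 = -30)
Z(D) = 1/(-30 + D)
n(U) = 40/1279 (n(U) = 1/(32 + 1/(-30 - 10)) = 1/(32 + 1/(-40)) = 1/(32 - 1/40) = 1/(1279/40) = 40/1279)
n(207) - W = 40/1279 - 1*(-41438) = 40/1279 + 41438 = 52999242/1279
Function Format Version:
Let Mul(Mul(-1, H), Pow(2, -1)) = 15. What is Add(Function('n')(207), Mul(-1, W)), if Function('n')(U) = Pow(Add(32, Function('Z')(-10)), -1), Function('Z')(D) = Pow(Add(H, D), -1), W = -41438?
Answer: Rational(52999242, 1279) ≈ 41438.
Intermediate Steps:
H = -30 (H = Mul(-2, 15) = -30)
Function('Z')(D) = Pow(Add(-30, D), -1)
Function('n')(U) = Rational(40, 1279) (Function('n')(U) = Pow(Add(32, Pow(Add(-30, -10), -1)), -1) = Pow(Add(32, Pow(-40, -1)), -1) = Pow(Add(32, Rational(-1, 40)), -1) = Pow(Rational(1279, 40), -1) = Rational(40, 1279))
Add(Function('n')(207), Mul(-1, W)) = Add(Rational(40, 1279), Mul(-1, -41438)) = Add(Rational(40, 1279), 41438) = Rational(52999242, 1279)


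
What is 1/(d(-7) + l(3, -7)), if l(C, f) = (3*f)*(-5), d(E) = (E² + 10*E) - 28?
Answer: 1/56 ≈ 0.017857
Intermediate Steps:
d(E) = -28 + E² + 10*E
l(C, f) = -15*f
1/(d(-7) + l(3, -7)) = 1/((-28 + (-7)² + 10*(-7)) - 15*(-7)) = 1/((-28 + 49 - 70) + 105) = 1/(-49 + 105) = 1/56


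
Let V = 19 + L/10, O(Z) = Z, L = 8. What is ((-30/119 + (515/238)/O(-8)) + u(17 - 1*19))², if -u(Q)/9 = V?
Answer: 2894894670721/90630400 ≈ 31942.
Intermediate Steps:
V = 99/5 (V = 19 + 8/10 = 19 + 8*(⅒) = 19 + ⅘ = 99/5 ≈ 19.800)
u(Q) = -891/5 (u(Q) = -9*99/5 = -891/5)
((-30/119 + (515/238)/O(-8)) + u(17 - 1*19))² = ((-30/119 + (515/238)/(-8)) - 891/5)² = ((-30*1/119 + (515*(1/238))*(-⅛)) - 891/5)² = ((-30/119 + (515/238)*(-⅛)) - 891/5)² = ((-30/119 - 515/1904) - 891/5)² = (-995/1904 - 891/5)² = (-1701439/9520)² = 2894894670721/90630400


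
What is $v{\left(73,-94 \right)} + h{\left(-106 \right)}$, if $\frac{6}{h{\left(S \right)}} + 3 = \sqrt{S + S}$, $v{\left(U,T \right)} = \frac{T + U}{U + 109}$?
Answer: $- \frac{87}{442} - \frac{12 i \sqrt{53}}{221} \approx -0.19683 - 0.3953 i$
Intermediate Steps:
$v{\left(U,T \right)} = \frac{T + U}{109 + U}$
$h{\left(S \right)} = \frac{6}{-3 + \sqrt{2} \sqrt{S}}$ ($h{\left(S \right)} = \frac{6}{-3 + \sqrt{S + S}} = \frac{6}{-3 + \sqrt{2 S}} = \frac{6}{-3 + \sqrt{2} \sqrt{S}}$)
$v{\left(73,-94 \right)} + h{\left(-106 \right)} = \frac{-94 + 73}{109 + 73} + \frac{6}{-3 + \sqrt{2} \sqrt{-106}} = \frac{1}{182} \left(-21\right) + \frac{6}{-3 + \sqrt{2} i \sqrt{106}} = \frac{1}{182} \left(-21\right) + \frac{6}{-3 + 2 i \sqrt{53}} = - \frac{3}{26} + \frac{6}{-3 + 2 i \sqrt{53}}$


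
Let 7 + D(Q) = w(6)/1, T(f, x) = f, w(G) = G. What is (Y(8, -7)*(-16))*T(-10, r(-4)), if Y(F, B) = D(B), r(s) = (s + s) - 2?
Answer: -160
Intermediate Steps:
r(s) = -2 + 2*s (r(s) = 2*s - 2 = -2 + 2*s)
D(Q) = -1 (D(Q) = -7 + 6/1 = -7 + 6*1 = -7 + 6 = -1)
Y(F, B) = -1
(Y(8, -7)*(-16))*T(-10, r(-4)) = -1*(-16)*(-10) = 16*(-10) = -160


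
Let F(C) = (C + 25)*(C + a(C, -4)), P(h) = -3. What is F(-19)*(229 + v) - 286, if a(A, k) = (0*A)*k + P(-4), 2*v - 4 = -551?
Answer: 5588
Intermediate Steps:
v = -547/2 (v = 2 + (½)*(-551) = 2 - 551/2 = -547/2 ≈ -273.50)
a(A, k) = -3 (a(A, k) = (0*A)*k - 3 = 0*k - 3 = 0 - 3 = -3)
F(C) = (-3 + C)*(25 + C) (F(C) = (C + 25)*(C - 3) = (25 + C)*(-3 + C) = (-3 + C)*(25 + C))
F(-19)*(229 + v) - 286 = (-75 + (-19)² + 22*(-19))*(229 - 547/2) - 286 = (-75 + 361 - 418)*(-89/2) - 286 = -132*(-89/2) - 286 = 5874 - 286 = 5588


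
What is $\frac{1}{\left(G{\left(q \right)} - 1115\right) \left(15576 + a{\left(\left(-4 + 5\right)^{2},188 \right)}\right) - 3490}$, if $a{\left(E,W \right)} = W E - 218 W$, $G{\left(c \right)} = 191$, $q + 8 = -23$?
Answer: $\frac{1}{23299790} \approx 4.2919 \cdot 10^{-8}$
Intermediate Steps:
$q = -31$ ($q = -8 - 23 = -31$)
$a{\left(E,W \right)} = - 218 W + E W$ ($a{\left(E,W \right)} = E W - 218 W = - 218 W + E W$)
$\frac{1}{\left(G{\left(q \right)} - 1115\right) \left(15576 + a{\left(\left(-4 + 5\right)^{2},188 \right)}\right) - 3490} = \frac{1}{\left(191 - 1115\right) \left(15576 + 188 \left(-218 + \left(-4 + 5\right)^{2}\right)\right) - 3490} = \frac{1}{- 924 \left(15576 + 188 \left(-218 + 1^{2}\right)\right) - 3490} = \frac{1}{- 924 \left(15576 + 188 \left(-218 + 1\right)\right) - 3490} = \frac{1}{- 924 \left(15576 + 188 \left(-217\right)\right) - 3490} = \frac{1}{- 924 \left(15576 - 40796\right) - 3490} = \frac{1}{\left(-924\right) \left(-25220\right) - 3490} = \frac{1}{23303280 - 3490} = \frac{1}{23299790}$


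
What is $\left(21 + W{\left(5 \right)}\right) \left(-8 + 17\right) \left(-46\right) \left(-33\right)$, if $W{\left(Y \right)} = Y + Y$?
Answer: $423522$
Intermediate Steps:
$W{\left(Y \right)} = 2 Y$
$\left(21 + W{\left(5 \right)}\right) \left(-8 + 17\right) \left(-46\right) \left(-33\right) = \left(21 + 2 \cdot 5\right) \left(-8 + 17\right) \left(-46\right) \left(-33\right) = \left(21 + 10\right) 9 \left(-46\right) \left(-33\right) = 31 \cdot 9 \left(-46\right) \left(-33\right) = 279 \left(-46\right) \left(-33\right) = \left(-12834\right) \left(-33\right) = 423522$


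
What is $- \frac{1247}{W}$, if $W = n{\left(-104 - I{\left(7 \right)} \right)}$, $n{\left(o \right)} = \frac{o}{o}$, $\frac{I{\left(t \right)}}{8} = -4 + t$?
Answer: $-1247$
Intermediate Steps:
$I{\left(t \right)} = -32 + 8 t$ ($I{\left(t \right)} = 8 \left(-4 + t\right) = -32 + 8 t$)
$n{\left(o \right)} = 1$
$W = 1$
$- \frac{1247}{W} = - \frac{1247}{1} = \left(-1247\right) 1 = -1247$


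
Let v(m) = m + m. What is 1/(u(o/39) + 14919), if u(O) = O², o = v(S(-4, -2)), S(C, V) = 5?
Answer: 1521/22691899 ≈ 6.7028e-5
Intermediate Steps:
v(m) = 2*m
o = 10 (o = 2*5 = 10)
1/(u(o/39) + 14919) = 1/((10/39)² + 14919) = 1/(100/1521 + 14919) = 1/(22691899/1521) = 1521/22691899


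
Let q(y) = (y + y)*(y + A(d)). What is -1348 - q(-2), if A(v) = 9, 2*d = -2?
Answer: -1320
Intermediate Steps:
d = -1 (d = (½)*(-2) = -1)
q(y) = 2*y*(9 + y) (q(y) = (y + y)*(y + 9) = (2*y)*(9 + y) = 2*y*(9 + y))
-1348 - q(-2) = -1348 - 2*(-2)*(9 - 2) = -1348 - 2*(-2)*7 = -1348 - 1*(-28) = -1348 + 28 = -1320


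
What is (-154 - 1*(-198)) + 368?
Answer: 412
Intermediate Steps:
(-154 - 1*(-198)) + 368 = (-154 + 198) + 368 = 44 + 368 = 412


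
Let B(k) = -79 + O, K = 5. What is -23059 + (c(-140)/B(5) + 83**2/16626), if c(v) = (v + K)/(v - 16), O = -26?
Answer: -69773737129/3025932 ≈ -23059.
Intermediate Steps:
B(k) = -105 (B(k) = -79 - 26 = -105)
c(v) = (5 + v)/(-16 + v) (c(v) = (v + 5)/(v - 16) = (5 + v)/(-16 + v))
-23059 + (c(-140)/B(5) + 83**2/16626) = -23059 + (((5 - 140)/(-16 - 140))/(-105) + 83**2/16626) = -23059 + ((-135/(-156))*(-1/105) + 6889*(1/16626)) = -23059 + (-1/156*(-135)*(-1/105) + 6889/16626) = -23059 + ((45/52)*(-1/105) + 6889/16626) = -23059 + (-3/364 + 6889/16626) = -23059 + 1228859/3025932 = -69773737129/3025932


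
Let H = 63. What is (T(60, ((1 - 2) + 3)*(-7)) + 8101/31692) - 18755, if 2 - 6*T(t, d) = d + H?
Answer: -198207871/10564 ≈ -18763.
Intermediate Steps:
T(t, d) = -61/6 - d/6 (T(t, d) = 1/3 - (d + 63)/6 = 1/3 - (63 + d)/6 = 1/3 + (-21/2 - d/6) = -61/6 - d/6)
(T(60, ((1 - 2) + 3)*(-7)) + 8101/31692) - 18755 = ((-61/6 - ((1 - 2) + 3)*(-7)/6) + 8101/31692) - 18755 = ((-61/6 - (-1 + 3)*(-7)/6) + 8101*(1/31692)) - 18755 = ((-61/6 - (-7)/3) + 8101/31692) - 18755 = ((-61/6 - 1/6*(-14)) + 8101/31692) - 18755 = ((-61/6 + 7/3) + 8101/31692) - 18755 = (-47/6 + 8101/31692) - 18755 = -80051/10564 - 18755 = -198207871/10564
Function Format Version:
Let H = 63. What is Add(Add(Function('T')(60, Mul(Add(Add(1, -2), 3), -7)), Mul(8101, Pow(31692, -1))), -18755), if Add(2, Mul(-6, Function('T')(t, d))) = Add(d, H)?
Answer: Rational(-198207871, 10564) ≈ -18763.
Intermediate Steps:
Function('T')(t, d) = Add(Rational(-61, 6), Mul(Rational(-1, 6), d)) (Function('T')(t, d) = Add(Rational(1, 3), Mul(Rational(-1, 6), Add(d, 63))) = Add(Rational(1, 3), Mul(Rational(-1, 6), Add(63, d))) = Add(Rational(1, 3), Add(Rational(-21, 2), Mul(Rational(-1, 6), d))) = Add(Rational(-61, 6), Mul(Rational(-1, 6), d)))
Add(Add(Function('T')(60, Mul(Add(Add(1, -2), 3), -7)), Mul(8101, Pow(31692, -1))), -18755) = Add(Add(Add(Rational(-61, 6), Mul(Rational(-1, 6), Mul(Add(Add(1, -2), 3), -7))), Mul(8101, Pow(31692, -1))), -18755) = Add(Add(Add(Rational(-61, 6), Mul(Rational(-1, 6), Mul(Add(-1, 3), -7))), Mul(8101, Rational(1, 31692))), -18755) = Add(Add(Add(Rational(-61, 6), Mul(Rational(-1, 6), Mul(2, -7))), Rational(8101, 31692)), -18755) = Add(Add(Add(Rational(-61, 6), Mul(Rational(-1, 6), -14)), Rational(8101, 31692)), -18755) = Add(Add(Add(Rational(-61, 6), Rational(7, 3)), Rational(8101, 31692)), -18755) = Add(Add(Rational(-47, 6), Rational(8101, 31692)), -18755) = Add(Rational(-80051, 10564), -18755) = Rational(-198207871, 10564)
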